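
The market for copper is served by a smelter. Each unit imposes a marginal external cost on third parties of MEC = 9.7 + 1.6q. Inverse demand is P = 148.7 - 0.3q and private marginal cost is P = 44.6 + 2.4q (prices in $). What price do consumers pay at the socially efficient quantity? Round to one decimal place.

P = $142.1

Social marginal cost = private MC + MEC = 54.3 + 4.0q.
Set SMC = demand: 54.3 + 4.0q = 148.7 - 0.3q → q* = 21.9535.
Consumer price on the demand curve at q*: 148.7 − 0.3×21.9535 = 142.1140.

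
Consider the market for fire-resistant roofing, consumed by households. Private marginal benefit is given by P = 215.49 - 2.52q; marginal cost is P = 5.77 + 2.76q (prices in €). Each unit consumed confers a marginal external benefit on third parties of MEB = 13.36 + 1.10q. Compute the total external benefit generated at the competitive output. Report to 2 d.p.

Market equilibrium (private): 5.77 + 2.76q = 215.49 - 2.52q → q_m = 39.7197.
Total external benefit = ∫₀^{q_m} (13.36 + 1.10q) dq = 13.36×39.7197 + ½×1.10×39.7197² = 1398.3652.

€1398.37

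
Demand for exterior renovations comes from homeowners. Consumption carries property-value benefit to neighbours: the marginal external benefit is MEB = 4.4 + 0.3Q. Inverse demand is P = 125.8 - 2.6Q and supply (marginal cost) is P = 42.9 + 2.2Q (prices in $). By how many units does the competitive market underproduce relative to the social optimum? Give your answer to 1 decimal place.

2.1 units

Market equilibrium (private): 42.9 + 2.2Q = 125.8 - 2.6Q → Q_m = 17.2708.
Social marginal benefit = demand + MEB = 130.2 - 2.3Q.
Set SMB = MC: 130.2 - 2.3Q = 42.9 + 2.2Q → Q* = 19.4000.
Gap = |17.2708 − 19.4000| = 2.1292.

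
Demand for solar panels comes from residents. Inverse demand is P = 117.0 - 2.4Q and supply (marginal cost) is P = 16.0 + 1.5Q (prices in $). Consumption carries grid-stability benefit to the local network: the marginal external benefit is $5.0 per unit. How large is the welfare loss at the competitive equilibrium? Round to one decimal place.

Market equilibrium (private): 16.0 + 1.5Q = 117.0 - 2.4Q → Q_m = 25.8974.
Social marginal benefit = demand + MEB = 122.0 - 2.4Q.
Set SMB = MC: 122.0 - 2.4Q = 16.0 + 1.5Q → Q* = 27.1795.
Height of the DWL triangle at Q_m is SMB(Q_m) − MC(Q_m) = MEB(Q_m) = 5.0000.
DWL = ½ × 1.2821 × 5.0000 = 3.2053.

DWL = $3.2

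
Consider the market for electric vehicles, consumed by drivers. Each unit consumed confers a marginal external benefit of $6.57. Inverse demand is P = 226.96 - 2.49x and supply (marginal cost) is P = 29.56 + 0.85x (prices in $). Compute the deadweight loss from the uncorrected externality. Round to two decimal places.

Market equilibrium (private): 29.56 + 0.85x = 226.96 - 2.49x → x_m = 59.1018.
Social marginal benefit = demand + MEB = 233.53 - 2.49x.
Set SMB = MC: 233.53 - 2.49x = 29.56 + 0.85x → x* = 61.0689.
The loss is the area between SMB and MC from x* to x_m; with linear curves that's a triangle of height MEB(x_m).
DWL = ½ × 1.9671 × 6.5700 = 6.4619.

DWL = $6.46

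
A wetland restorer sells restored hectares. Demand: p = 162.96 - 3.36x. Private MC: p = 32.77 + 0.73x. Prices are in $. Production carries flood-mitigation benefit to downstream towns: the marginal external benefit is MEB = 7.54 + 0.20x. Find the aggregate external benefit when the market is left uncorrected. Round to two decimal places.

Market equilibrium (private): 32.77 + 0.73x = 162.96 - 3.36x → x_m = 31.8313.
Total external benefit = ∫₀^{x_m} (7.54 + 0.20x) dx = 7.54×31.8313 + ½×0.20×31.8313² = 341.3312.

$341.33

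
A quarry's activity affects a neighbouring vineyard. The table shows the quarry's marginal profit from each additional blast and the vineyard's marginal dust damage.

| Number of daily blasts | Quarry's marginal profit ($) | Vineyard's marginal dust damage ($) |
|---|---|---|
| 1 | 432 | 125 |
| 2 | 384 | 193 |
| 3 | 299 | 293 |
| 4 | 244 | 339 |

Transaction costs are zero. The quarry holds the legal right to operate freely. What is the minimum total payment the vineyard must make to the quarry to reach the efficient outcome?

$244

Left alone the quarry would choose level 4 (marginal profit stays positive).
Efficient level: k* = 3 (marginal profit ≥ marginal dust damage through 3).
The vineyard must at least cover the quarry's forgone profit from cutting 4→3: 244 = 244.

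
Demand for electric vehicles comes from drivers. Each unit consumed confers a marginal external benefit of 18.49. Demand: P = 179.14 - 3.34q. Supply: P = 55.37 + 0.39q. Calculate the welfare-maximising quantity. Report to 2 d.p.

q* = 38.14

Social marginal benefit = demand + MEB = 197.63 - 3.34q.
Set SMB = MC: 197.63 - 3.34q = 55.37 + 0.39q → q* = 38.1394.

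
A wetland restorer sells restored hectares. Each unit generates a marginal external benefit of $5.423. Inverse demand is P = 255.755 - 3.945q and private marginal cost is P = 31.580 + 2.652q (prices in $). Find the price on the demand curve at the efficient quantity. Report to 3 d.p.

Social marginal cost = private MC − MEB = 26.157 + 2.652q.
Set SMC = demand: 26.157 + 2.652q = 255.755 - 3.945q → q* = 34.8034.
Consumer price on the demand curve at q*: 255.755 − 3.945×34.8034 = 118.4556.

P = $118.456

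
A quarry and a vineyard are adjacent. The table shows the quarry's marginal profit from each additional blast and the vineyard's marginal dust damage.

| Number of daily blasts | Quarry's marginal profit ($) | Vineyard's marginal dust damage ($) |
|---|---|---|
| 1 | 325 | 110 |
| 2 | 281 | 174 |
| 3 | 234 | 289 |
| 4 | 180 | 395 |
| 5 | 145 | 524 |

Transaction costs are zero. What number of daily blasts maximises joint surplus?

2

Bargaining reaches the level where marginal profit last exceeds marginal dust damage.
That holds through level 2 (281 ≥ 174) but not at 3 (234 < 289).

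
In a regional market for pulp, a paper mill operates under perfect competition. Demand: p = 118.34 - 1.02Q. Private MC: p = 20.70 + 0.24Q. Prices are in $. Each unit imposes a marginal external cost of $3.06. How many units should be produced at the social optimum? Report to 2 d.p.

Q* = 75.06

Social marginal cost = private MC + MEC = 23.76 + 0.24Q.
Set SMC = demand: 23.76 + 0.24Q = 118.34 - 1.02Q → Q* = 75.0635.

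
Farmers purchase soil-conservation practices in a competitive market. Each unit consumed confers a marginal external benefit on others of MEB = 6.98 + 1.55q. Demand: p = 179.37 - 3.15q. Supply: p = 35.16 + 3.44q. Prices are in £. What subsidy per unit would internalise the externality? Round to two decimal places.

Social marginal benefit = demand + MEB = 186.35 - 1.60q.
Set SMB = MC: 186.35 - 1.60q = 35.16 + 3.44q → q* = 29.9980.
The Pigouvian subsidy equals MEB at q*: 6.98 + 1.55×29.9980 = 53.4769.

subsidy = £53.48 per unit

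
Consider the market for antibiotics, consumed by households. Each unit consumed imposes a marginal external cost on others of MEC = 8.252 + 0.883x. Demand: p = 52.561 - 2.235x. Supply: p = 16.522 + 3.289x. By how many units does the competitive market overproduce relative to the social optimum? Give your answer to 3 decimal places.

Market equilibrium (private): 16.522 + 3.289x = 52.561 - 2.235x → x_m = 6.5241.
Social marginal benefit = demand − MEC = 44.309 - 3.118x.
Set SMB = MC: 44.309 - 3.118x = 16.522 + 3.289x → x* = 4.3370.
Gap = |6.5241 − 4.3370| = 2.1871.

2.187 units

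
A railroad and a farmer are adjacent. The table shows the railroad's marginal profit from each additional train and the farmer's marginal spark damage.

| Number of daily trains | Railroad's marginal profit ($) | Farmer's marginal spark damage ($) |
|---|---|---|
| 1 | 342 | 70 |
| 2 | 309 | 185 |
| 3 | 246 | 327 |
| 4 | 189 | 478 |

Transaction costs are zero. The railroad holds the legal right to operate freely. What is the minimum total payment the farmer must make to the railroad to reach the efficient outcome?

$435

Left alone the railroad would choose level 4 (marginal profit stays positive).
Efficient level: k* = 2 (marginal profit ≥ marginal spark damage through 2).
The farmer must at least cover the railroad's forgone profit from cutting 4→2: 246 + 189 = 435.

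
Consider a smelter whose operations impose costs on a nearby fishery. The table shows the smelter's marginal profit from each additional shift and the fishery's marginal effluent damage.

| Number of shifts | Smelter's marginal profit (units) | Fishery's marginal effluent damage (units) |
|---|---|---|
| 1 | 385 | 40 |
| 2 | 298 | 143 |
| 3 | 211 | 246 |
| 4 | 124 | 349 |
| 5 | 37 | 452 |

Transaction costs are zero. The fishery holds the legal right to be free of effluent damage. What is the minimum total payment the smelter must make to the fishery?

Efficient level: marginal profit ≥ marginal effluent damage through level 2, so k* = 2.
With the fishery holding the right, the smelter must at least compensate total damage at k*: 40 + 143 = 183.

183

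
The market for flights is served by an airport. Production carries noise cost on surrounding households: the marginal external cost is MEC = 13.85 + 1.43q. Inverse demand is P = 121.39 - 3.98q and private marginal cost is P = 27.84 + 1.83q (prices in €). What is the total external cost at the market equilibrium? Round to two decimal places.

Market equilibrium (private): 27.84 + 1.83q = 121.39 - 3.98q → q_m = 16.1015.
Total external cost = ∫₀^{q_m} (13.85 + 1.43q) dq = 13.85×16.1015 + ½×1.43×16.1015² = 408.3755.

€408.38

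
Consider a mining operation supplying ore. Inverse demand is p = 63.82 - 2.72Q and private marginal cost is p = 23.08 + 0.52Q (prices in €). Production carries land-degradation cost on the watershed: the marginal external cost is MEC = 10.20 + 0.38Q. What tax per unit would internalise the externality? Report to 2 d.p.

tax = €13.41 per unit

Social marginal cost = private MC + MEC = 33.28 + 0.90Q.
Set SMC = demand: 33.28 + 0.90Q = 63.82 - 2.72Q → Q* = 8.4365.
The Pigouvian tax equals MEC at Q*: 10.20 + 0.38×8.4365 = 13.4059.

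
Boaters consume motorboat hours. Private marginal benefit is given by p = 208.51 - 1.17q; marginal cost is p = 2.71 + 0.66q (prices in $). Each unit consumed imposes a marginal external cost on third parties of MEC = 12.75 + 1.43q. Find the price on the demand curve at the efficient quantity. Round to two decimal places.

P = $139.23

Social marginal benefit = demand − MEC = 195.76 - 2.60q.
Set SMB = MC: 195.76 - 2.60q = 2.71 + 0.66q → q* = 59.2178.
Consumer price on the demand curve at q*: 208.51 − 1.17×59.2178 = 139.2252.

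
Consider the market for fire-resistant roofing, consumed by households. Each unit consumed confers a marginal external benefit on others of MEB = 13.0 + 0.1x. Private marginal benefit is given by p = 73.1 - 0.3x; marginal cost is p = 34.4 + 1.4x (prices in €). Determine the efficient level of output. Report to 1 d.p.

Social marginal benefit = demand + MEB = 86.1 - 0.2x.
Set SMB = MC: 86.1 - 0.2x = 34.4 + 1.4x → x* = 32.3125.

x* = 32.3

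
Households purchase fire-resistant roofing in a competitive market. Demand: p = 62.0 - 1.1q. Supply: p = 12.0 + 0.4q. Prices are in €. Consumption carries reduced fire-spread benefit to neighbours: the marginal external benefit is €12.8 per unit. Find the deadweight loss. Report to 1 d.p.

Market equilibrium (private): 12.0 + 0.4q = 62.0 - 1.1q → q_m = 33.3333.
Social marginal benefit = demand + MEB = 74.8 - 1.1q.
Set SMB = MC: 74.8 - 1.1q = 12.0 + 0.4q → q* = 41.8667.
The loss is the area between SMB and MC from q* to q_m; with linear curves that's a triangle of height MEB(q_m).
DWL = ½ × 8.5334 × 12.8000 = 54.6138.

DWL = €54.6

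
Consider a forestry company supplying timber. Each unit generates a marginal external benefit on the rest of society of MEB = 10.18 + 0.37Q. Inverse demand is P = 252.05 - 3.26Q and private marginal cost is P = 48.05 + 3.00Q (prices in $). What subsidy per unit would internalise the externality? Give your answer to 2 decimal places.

subsidy = $23.63 per unit

Social marginal cost = private MC − MEB = 37.87 + 2.63Q.
Set SMC = demand: 37.87 + 2.63Q = 252.05 - 3.26Q → Q* = 36.3633.
The Pigouvian subsidy equals MEB at Q*: 10.18 + 0.37×36.3633 = 23.6344.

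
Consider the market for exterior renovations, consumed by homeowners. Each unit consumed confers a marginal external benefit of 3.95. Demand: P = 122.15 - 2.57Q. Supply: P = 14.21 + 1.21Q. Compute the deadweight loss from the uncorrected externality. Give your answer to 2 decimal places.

DWL = 2.06

Market equilibrium (private): 14.21 + 1.21Q = 122.15 - 2.57Q → Q_m = 28.5556.
Social marginal benefit = demand + MEB = 126.10 - 2.57Q.
Set SMB = MC: 126.10 - 2.57Q = 14.21 + 1.21Q → Q* = 29.6005.
Between Q* and Q_m the wedge SMB − MC runs linearly from 0 to MEB(Q_m), so the loss is a triangle.
DWL = ½ × 1.0449 × 3.9500 = 2.0637.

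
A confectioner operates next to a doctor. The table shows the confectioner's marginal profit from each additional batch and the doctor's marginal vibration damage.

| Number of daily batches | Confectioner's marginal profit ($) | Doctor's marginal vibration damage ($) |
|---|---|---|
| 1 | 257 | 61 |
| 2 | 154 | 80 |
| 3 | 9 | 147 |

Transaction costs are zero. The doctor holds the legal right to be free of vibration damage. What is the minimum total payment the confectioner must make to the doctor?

Efficient level: marginal profit ≥ marginal vibration damage through level 2, so k* = 2.
With the doctor holding the right, the confectioner must at least compensate total damage at k*: 61 + 80 = 141.

$141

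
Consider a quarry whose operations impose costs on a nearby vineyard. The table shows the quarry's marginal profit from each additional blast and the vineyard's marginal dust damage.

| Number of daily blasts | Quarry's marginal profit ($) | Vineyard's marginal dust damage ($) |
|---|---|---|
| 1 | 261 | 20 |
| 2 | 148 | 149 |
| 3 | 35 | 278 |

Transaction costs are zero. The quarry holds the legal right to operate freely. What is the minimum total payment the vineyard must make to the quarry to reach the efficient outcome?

Left alone the quarry would choose level 3 (marginal profit stays positive).
Efficient level: k* = 1 (marginal profit ≥ marginal dust damage through 1).
The vineyard must at least cover the quarry's forgone profit from cutting 3→1: 148 + 35 = 183.

$183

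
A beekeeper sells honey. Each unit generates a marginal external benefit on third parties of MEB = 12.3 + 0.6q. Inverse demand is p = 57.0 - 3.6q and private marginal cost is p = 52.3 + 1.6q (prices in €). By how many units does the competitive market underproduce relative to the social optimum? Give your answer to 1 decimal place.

2.8 units

Market equilibrium (private): 52.3 + 1.6q = 57.0 - 3.6q → q_m = 0.9038.
Social marginal cost = private MC − MEB = 40.0 + q.
Set SMC = demand: 40.0 + q = 57.0 - 3.6q → q* = 3.6957.
Gap = |0.9038 − 3.6957| = 2.7919.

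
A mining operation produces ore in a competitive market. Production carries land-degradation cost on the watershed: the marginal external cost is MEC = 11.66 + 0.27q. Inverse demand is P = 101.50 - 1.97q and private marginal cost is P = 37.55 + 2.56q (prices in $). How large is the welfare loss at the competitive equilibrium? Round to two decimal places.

DWL = $24.93

Market equilibrium (private): 37.55 + 2.56q = 101.50 - 1.97q → q_m = 14.1170.
Social marginal cost = private MC + MEC = 49.21 + 2.83q.
Set SMC = demand: 49.21 + 2.83q = 101.50 - 1.97q → q* = 10.8938.
The welfare-loss triangle has base |q_m − q*| and height MEC(q_m) (the vertical gap between SMC and demand is zero at q* and MEC at q_m).
DWL = ½ × 3.2232 × 15.4716 = 24.9340.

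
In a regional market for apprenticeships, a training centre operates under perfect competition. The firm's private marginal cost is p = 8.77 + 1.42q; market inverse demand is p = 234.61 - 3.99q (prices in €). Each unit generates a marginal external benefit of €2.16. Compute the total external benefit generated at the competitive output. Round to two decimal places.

Market equilibrium (private): 8.77 + 1.42q = 234.61 - 3.99q → q_m = 41.7449.
Total external benefit = MEB × q_m = 2.16 × 41.7449 = 90.1690.

€90.17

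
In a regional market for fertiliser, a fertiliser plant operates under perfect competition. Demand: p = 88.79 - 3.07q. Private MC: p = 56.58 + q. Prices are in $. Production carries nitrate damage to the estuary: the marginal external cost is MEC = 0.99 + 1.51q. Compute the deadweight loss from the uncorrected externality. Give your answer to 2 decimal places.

Market equilibrium (private): 56.58 + q = 88.79 - 3.07q → q_m = 7.9140.
Social marginal cost = private MC + MEC = 57.57 + 2.51q.
Set SMC = demand: 57.57 + 2.51q = 88.79 - 3.07q → q* = 5.5950.
Height of the DWL triangle at q_m is SMC(q_m) − demand(q_m) = MEC(q_m) = 12.9401.
DWL = ½ × 2.3190 × 12.9401 = 15.0040.

DWL = $15.00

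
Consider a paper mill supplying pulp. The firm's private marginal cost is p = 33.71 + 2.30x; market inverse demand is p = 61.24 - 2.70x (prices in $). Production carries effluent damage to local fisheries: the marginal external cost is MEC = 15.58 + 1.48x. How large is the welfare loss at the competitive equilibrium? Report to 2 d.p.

Market equilibrium (private): 33.71 + 2.30x = 61.24 - 2.70x → x_m = 5.5060.
Social marginal cost = private MC + MEC = 49.29 + 3.78x.
Set SMC = demand: 49.29 + 3.78x = 61.24 - 2.70x → x* = 1.8441.
The welfare-loss triangle has base |x_m − x*| and height MEC(x_m) (the vertical gap between SMC and demand is zero at x* and MEC at x_m).
DWL = ½ × 3.6619 × 23.7289 = 43.4464.

DWL = $43.45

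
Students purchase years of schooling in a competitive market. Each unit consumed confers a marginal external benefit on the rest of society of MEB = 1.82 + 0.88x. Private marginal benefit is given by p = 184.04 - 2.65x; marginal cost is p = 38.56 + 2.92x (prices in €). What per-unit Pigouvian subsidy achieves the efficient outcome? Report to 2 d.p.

Social marginal benefit = demand + MEB = 185.86 - 1.77x.
Set SMB = MC: 185.86 - 1.77x = 38.56 + 2.92x → x* = 31.4072.
The Pigouvian subsidy equals MEB at x*: 1.82 + 0.88×31.4072 = 29.4583.

subsidy = €29.46 per unit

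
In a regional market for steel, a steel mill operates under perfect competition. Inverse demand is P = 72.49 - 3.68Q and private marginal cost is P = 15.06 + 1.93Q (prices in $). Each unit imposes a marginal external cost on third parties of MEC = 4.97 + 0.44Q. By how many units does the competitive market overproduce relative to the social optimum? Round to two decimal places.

1.57 units

Market equilibrium (private): 15.06 + 1.93Q = 72.49 - 3.68Q → Q_m = 10.2371.
Social marginal cost = private MC + MEC = 20.03 + 2.37Q.
Set SMC = demand: 20.03 + 2.37Q = 72.49 - 3.68Q → Q* = 8.6711.
Gap = |10.2371 − 8.6711| = 1.5660.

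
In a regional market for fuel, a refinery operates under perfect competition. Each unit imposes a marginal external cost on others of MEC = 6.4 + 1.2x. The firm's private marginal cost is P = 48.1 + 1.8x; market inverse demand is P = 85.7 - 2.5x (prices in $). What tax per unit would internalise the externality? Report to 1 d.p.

tax = $13.2 per unit

Social marginal cost = private MC + MEC = 54.5 + 3.0x.
Set SMC = demand: 54.5 + 3.0x = 85.7 - 2.5x → x* = 5.6727.
The Pigouvian tax equals MEC at x*: 6.4 + 1.2×5.6727 = 13.2072.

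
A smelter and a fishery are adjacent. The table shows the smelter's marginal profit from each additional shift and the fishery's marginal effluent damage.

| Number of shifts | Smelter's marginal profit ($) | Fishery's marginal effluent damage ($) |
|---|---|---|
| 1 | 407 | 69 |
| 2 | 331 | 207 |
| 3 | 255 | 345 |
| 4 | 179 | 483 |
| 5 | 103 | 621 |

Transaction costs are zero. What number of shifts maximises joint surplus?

2

Bargaining reaches the level where marginal profit last exceeds marginal effluent damage.
That holds through level 2 (331 ≥ 207) but not at 3 (255 < 345).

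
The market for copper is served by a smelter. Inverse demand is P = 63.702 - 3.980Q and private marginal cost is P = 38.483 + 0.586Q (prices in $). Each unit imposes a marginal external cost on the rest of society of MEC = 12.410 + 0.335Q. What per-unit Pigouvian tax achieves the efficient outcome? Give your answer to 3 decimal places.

Social marginal cost = private MC + MEC = 50.893 + 0.921Q.
Set SMC = demand: 50.893 + 0.921Q = 63.702 - 3.980Q → Q* = 2.6135.
The Pigouvian tax equals MEC at Q*: 12.410 + 0.335×2.6135 = 13.2855.

tax = $13.286 per unit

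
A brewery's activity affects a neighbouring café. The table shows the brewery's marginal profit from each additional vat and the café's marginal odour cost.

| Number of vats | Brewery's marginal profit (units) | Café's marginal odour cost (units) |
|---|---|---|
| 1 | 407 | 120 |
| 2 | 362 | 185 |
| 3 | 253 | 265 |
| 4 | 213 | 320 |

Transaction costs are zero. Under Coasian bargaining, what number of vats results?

Bargaining reaches the level where marginal profit last exceeds marginal odour cost.
That holds through level 2 (362 ≥ 185) but not at 3 (253 < 265).

2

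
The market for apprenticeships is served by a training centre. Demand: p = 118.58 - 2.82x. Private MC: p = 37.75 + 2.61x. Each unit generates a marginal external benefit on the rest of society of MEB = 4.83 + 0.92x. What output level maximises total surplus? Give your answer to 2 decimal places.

x* = 18.99

Social marginal cost = private MC − MEB = 32.92 + 1.69x.
Set SMC = demand: 32.92 + 1.69x = 118.58 - 2.82x → x* = 18.9933.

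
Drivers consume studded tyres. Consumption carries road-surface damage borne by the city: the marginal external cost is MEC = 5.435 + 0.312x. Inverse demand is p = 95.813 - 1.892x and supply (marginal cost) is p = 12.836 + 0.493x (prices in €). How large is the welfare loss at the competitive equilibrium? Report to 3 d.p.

DWL = €49.195

Market equilibrium (private): 12.836 + 0.493x = 95.813 - 1.892x → x_m = 34.7912.
Social marginal benefit = demand − MEC = 90.378 - 2.204x.
Set SMB = MC: 90.378 - 2.204x = 12.836 + 0.493x → x* = 28.7512.
Between x* and x_m the wedge MC − SMB runs linearly from 0 to MEC(x_m), so the loss is a triangle.
DWL = ½ × 6.0400 × 16.2899 = 49.1955.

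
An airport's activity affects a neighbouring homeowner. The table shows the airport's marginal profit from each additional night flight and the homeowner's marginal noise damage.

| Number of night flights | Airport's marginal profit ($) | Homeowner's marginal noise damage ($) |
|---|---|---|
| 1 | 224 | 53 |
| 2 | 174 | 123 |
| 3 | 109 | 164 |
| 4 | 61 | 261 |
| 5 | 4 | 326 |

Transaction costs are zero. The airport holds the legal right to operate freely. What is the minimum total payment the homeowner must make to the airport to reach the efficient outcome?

Left alone the airport would choose level 5 (marginal profit stays positive).
Efficient level: k* = 2 (marginal profit ≥ marginal noise damage through 2).
The homeowner must at least cover the airport's forgone profit from cutting 5→2: 109 + 61 + 4 = 174.

$174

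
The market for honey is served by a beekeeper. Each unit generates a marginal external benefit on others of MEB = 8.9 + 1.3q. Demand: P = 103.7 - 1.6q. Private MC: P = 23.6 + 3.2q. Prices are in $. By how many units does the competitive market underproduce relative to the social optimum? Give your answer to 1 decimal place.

Market equilibrium (private): 23.6 + 3.2q = 103.7 - 1.6q → q_m = 16.6875.
Social marginal cost = private MC − MEB = 14.7 + 1.9q.
Set SMC = demand: 14.7 + 1.9q = 103.7 - 1.6q → q* = 25.4286.
Gap = |16.6875 − 25.4286| = 8.7411.

8.7 units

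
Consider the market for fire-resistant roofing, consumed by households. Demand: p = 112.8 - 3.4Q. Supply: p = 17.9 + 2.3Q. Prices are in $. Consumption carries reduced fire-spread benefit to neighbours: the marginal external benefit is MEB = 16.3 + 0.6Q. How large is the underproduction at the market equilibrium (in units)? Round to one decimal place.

Market equilibrium (private): 17.9 + 2.3Q = 112.8 - 3.4Q → Q_m = 16.6491.
Social marginal benefit = demand + MEB = 129.1 - 2.8Q.
Set SMB = MC: 129.1 - 2.8Q = 17.9 + 2.3Q → Q* = 21.8039.
Gap = |16.6491 − 21.8039| = 5.1548.

5.2 units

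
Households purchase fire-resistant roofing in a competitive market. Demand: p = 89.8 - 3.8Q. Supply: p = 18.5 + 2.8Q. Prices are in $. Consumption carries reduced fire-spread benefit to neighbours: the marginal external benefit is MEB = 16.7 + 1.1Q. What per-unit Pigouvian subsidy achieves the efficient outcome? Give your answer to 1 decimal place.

subsidy = $34.3 per unit

Social marginal benefit = demand + MEB = 106.5 - 2.7Q.
Set SMB = MC: 106.5 - 2.7Q = 18.5 + 2.8Q → Q* = 16.0000.
The Pigouvian subsidy equals MEB at Q*: 16.7 + 1.1×16.0000 = 34.3000.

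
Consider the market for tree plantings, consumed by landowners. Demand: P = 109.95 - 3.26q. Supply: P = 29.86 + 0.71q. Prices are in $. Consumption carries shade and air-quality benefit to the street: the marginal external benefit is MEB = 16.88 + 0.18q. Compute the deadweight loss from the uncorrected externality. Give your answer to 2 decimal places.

DWL = $55.50

Market equilibrium (private): 29.86 + 0.71q = 109.95 - 3.26q → q_m = 20.1738.
Social marginal benefit = demand + MEB = 126.83 - 3.08q.
Set SMB = MC: 126.83 - 3.08q = 29.86 + 0.71q → q* = 25.5858.
Height of the DWL triangle at q_m is SMB(q_m) − MC(q_m) = MEB(q_m) = 20.5113.
DWL = ½ × 5.4120 × 20.5113 = 55.5036.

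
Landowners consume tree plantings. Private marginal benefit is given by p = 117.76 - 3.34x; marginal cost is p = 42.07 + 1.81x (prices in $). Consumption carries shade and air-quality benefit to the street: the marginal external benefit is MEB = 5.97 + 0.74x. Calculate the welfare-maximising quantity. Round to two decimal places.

Social marginal benefit = demand + MEB = 123.73 - 2.60x.
Set SMB = MC: 123.73 - 2.60x = 42.07 + 1.81x → x* = 18.5170.

x* = 18.52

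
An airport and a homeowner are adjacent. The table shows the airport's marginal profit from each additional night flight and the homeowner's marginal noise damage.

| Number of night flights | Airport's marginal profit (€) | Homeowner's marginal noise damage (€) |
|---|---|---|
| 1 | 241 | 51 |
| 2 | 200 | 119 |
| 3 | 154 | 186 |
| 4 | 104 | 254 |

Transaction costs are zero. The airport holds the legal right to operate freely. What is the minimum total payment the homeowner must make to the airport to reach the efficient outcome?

Left alone the airport would choose level 4 (marginal profit stays positive).
Efficient level: k* = 2 (marginal profit ≥ marginal noise damage through 2).
The homeowner must at least cover the airport's forgone profit from cutting 4→2: 154 + 104 = 258.

€258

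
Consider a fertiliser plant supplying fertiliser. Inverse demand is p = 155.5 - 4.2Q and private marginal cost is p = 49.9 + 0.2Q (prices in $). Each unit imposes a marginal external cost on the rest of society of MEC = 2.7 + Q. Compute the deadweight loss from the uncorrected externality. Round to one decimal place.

DWL = $66.0

Market equilibrium (private): 49.9 + 0.2Q = 155.5 - 4.2Q → Q_m = 24.0000.
Social marginal cost = private MC + MEC = 52.6 + 1.2Q.
Set SMC = demand: 52.6 + 1.2Q = 155.5 - 4.2Q → Q* = 19.0556.
Between Q* and Q_m the wedge SMC − demand runs linearly from 0 to MEC(Q_m), so the loss is a triangle.
DWL = ½ × 4.9444 × 26.7000 = 66.0077.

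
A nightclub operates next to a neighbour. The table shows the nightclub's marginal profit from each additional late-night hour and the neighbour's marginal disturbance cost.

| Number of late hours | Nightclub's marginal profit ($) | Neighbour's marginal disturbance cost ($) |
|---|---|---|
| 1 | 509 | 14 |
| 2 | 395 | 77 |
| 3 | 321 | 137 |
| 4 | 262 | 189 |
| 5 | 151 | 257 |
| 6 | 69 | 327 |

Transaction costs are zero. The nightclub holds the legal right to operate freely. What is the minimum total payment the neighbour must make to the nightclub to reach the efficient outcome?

Left alone the nightclub would choose level 6 (marginal profit stays positive).
Efficient level: k* = 4 (marginal profit ≥ marginal disturbance cost through 4).
The neighbour must at least cover the nightclub's forgone profit from cutting 6→4: 151 + 69 = 220.

$220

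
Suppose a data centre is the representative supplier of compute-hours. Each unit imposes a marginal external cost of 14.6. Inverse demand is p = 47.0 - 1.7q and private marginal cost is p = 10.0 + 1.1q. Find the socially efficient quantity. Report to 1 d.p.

Social marginal cost = private MC + MEC = 24.6 + 1.1q.
Set SMC = demand: 24.6 + 1.1q = 47.0 - 1.7q → q* = 8.0000.

q* = 8.0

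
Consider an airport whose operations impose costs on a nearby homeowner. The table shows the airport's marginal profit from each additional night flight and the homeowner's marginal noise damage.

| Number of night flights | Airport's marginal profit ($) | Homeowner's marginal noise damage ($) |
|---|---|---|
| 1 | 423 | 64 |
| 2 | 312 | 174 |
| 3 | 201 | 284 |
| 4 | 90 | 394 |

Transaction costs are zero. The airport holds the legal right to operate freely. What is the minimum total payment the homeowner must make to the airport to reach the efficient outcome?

$291

Left alone the airport would choose level 4 (marginal profit stays positive).
Efficient level: k* = 2 (marginal profit ≥ marginal noise damage through 2).
The homeowner must at least cover the airport's forgone profit from cutting 4→2: 201 + 90 = 291.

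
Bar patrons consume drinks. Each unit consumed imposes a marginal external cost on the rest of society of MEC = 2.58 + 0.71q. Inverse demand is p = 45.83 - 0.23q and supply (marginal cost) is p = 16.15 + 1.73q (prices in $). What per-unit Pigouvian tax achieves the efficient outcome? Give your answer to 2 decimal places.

tax = $9.79 per unit

Social marginal benefit = demand − MEC = 43.25 - 0.94q.
Set SMB = MC: 43.25 - 0.94q = 16.15 + 1.73q → q* = 10.1498.
The Pigouvian tax equals MEC at q*: 2.58 + 0.71×10.1498 = 9.7864.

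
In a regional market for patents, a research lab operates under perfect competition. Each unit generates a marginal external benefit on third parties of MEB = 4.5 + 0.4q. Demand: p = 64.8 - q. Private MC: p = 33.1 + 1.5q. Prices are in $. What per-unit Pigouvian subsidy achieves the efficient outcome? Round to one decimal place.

Social marginal cost = private MC − MEB = 28.6 + 1.1q.
Set SMC = demand: 28.6 + 1.1q = 64.8 - q → q* = 17.2381.
The Pigouvian subsidy equals MEB at q*: 4.5 + 0.4×17.2381 = 11.3952.

subsidy = $11.4 per unit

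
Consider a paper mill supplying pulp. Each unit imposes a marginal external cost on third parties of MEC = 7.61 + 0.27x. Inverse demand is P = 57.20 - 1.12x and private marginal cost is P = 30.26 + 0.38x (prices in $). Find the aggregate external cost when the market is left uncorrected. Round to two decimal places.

$180.22

Market equilibrium (private): 30.26 + 0.38x = 57.20 - 1.12x → x_m = 17.9600.
Total external cost = ∫₀^{x_m} (7.61 + 0.27x) dx = 7.61×17.9600 + ½×0.27×17.9600² = 180.2214.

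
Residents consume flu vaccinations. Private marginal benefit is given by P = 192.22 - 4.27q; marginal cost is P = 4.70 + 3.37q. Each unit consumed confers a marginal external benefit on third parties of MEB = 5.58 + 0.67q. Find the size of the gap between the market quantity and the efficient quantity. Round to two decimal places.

Market equilibrium (private): 4.70 + 3.37q = 192.22 - 4.27q → q_m = 24.5445.
Social marginal benefit = demand + MEB = 197.80 - 3.60q.
Set SMB = MC: 197.80 - 3.60q = 4.70 + 3.37q → q* = 27.7044.
Gap = |24.5445 − 27.7044| = 3.1599.

3.16 units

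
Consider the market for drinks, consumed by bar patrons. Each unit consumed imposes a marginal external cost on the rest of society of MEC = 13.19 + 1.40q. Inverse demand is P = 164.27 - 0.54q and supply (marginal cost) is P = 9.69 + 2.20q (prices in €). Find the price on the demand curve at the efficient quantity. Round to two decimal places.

P = €145.83

Social marginal benefit = demand − MEC = 151.08 - 1.94q.
Set SMB = MC: 151.08 - 1.94q = 9.69 + 2.20q → q* = 34.1522.
Consumer price on the demand curve at q*: 164.27 − 0.54×34.1522 = 145.8278.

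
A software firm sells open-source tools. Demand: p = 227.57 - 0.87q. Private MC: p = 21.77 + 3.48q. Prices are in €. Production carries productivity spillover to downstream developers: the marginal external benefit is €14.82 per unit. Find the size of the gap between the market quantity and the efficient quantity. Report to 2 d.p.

3.41 units

Market equilibrium (private): 21.77 + 3.48q = 227.57 - 0.87q → q_m = 47.3103.
Social marginal cost = private MC − MEB = 6.95 + 3.48q.
Set SMC = demand: 6.95 + 3.48q = 227.57 - 0.87q → q* = 50.7172.
Gap = |47.3103 − 50.7172| = 3.4069.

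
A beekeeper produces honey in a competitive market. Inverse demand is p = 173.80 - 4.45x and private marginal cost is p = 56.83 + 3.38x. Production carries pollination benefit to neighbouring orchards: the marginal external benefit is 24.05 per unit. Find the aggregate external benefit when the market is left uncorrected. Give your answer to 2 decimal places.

Market equilibrium (private): 56.83 + 3.38x = 173.80 - 4.45x → x_m = 14.9387.
Total external benefit = MEB × x_m = 24.05 × 14.9387 = 359.2757.

359.28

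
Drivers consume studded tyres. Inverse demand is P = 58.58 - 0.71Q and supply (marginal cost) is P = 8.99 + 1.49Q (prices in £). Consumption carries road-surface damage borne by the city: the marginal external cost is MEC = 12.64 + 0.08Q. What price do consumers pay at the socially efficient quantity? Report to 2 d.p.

Social marginal benefit = demand − MEC = 45.94 - 0.79Q.
Set SMB = MC: 45.94 - 0.79Q = 8.99 + 1.49Q → Q* = 16.2061.
Consumer price on the demand curve at Q*: 58.58 − 0.71×16.2061 = 47.0737.

P = £47.07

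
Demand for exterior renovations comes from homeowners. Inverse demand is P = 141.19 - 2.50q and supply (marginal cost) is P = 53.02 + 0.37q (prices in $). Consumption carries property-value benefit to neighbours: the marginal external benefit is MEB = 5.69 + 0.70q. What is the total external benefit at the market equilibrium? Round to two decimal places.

Market equilibrium (private): 53.02 + 0.37q = 141.19 - 2.50q → q_m = 30.7213.
Total external benefit = ∫₀^{q_m} (5.69 + 0.70q) dq = 5.69×30.7213 + ½×0.70×30.7213² = 505.1336.

$505.13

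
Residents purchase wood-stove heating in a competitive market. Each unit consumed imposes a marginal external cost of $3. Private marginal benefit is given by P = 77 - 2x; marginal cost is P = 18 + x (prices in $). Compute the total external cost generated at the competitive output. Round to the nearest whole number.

$59

Market equilibrium (private): 18 + x = 77 - 2x → x_m = 19.6667.
Total external cost = MEC × x_m = 3 × 19.6667 = 59.0001.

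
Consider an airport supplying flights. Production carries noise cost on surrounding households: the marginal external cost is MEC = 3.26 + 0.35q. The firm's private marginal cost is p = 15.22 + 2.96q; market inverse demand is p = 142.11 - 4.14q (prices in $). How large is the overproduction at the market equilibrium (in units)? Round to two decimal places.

Market equilibrium (private): 15.22 + 2.96q = 142.11 - 4.14q → q_m = 17.8718.
Social marginal cost = private MC + MEC = 18.48 + 3.31q.
Set SMC = demand: 18.48 + 3.31q = 142.11 - 4.14q → q* = 16.5946.
Gap = |17.8718 − 16.5946| = 1.2772.

1.28 units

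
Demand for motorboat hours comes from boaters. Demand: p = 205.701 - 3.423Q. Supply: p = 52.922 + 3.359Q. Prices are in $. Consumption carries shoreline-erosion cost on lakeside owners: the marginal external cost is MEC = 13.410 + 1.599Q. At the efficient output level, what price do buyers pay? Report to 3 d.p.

Social marginal benefit = demand − MEC = 192.291 - 5.022Q.
Set SMB = MC: 192.291 - 5.022Q = 52.922 + 3.359Q → Q* = 16.6292.
Consumer price on the demand curve at Q*: 205.701 − 3.423×16.6292 = 148.7792.

P = $148.779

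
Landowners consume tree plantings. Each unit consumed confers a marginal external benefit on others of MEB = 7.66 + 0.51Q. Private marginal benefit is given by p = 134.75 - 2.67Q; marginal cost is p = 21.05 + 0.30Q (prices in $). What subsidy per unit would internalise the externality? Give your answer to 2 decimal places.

Social marginal benefit = demand + MEB = 142.41 - 2.16Q.
Set SMB = MC: 142.41 - 2.16Q = 21.05 + 0.30Q → Q* = 49.3333.
The Pigouvian subsidy equals MEB at Q*: 7.66 + 0.51×49.3333 = 32.8200.

subsidy = $32.82 per unit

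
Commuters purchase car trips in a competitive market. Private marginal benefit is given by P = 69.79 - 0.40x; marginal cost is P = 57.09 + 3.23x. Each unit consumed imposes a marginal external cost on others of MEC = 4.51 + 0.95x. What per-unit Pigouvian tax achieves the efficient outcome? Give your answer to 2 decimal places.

Social marginal benefit = demand − MEC = 65.28 - 1.35x.
Set SMB = MC: 65.28 - 1.35x = 57.09 + 3.23x → x* = 1.7882.
The Pigouvian tax equals MEC at x*: 4.51 + 0.95×1.7882 = 6.2088.

tax = 6.21 per unit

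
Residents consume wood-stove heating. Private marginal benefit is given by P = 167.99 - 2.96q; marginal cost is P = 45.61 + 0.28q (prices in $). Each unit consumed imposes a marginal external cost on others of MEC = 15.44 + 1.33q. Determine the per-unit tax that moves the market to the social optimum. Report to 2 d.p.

Social marginal benefit = demand − MEC = 152.55 - 4.29q.
Set SMB = MC: 152.55 - 4.29q = 45.61 + 0.28q → q* = 23.4004.
The Pigouvian tax equals MEC at q*: 15.44 + 1.33×23.4004 = 46.5625.

tax = $46.56 per unit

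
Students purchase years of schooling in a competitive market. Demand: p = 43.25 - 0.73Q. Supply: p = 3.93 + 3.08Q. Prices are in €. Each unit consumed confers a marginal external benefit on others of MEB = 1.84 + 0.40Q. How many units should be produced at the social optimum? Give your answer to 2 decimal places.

Q* = 12.07

Social marginal benefit = demand + MEB = 45.09 - 0.33Q.
Set SMB = MC: 45.09 - 0.33Q = 3.93 + 3.08Q → Q* = 12.0704.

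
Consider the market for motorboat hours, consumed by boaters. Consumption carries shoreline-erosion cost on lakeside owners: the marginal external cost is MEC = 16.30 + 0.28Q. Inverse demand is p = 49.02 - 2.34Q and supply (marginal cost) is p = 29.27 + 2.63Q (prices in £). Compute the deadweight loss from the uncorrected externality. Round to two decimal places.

Market equilibrium (private): 29.27 + 2.63Q = 49.02 - 2.34Q → Q_m = 3.9738.
Social marginal benefit = demand − MEC = 32.72 - 2.62Q.
Set SMB = MC: 32.72 - 2.62Q = 29.27 + 2.63Q → Q* = 0.6571.
Height of the DWL triangle at Q_m is MC(Q_m) − SMB(Q_m) = MEC(Q_m) = 17.4127.
DWL = ½ × 3.3167 × 17.4127 = 28.8764.

DWL = £28.88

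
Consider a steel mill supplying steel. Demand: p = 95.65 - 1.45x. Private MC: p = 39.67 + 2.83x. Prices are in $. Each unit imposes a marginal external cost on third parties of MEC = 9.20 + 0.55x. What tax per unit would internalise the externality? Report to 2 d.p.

Social marginal cost = private MC + MEC = 48.87 + 3.38x.
Set SMC = demand: 48.87 + 3.38x = 95.65 - 1.45x → x* = 9.6853.
The Pigouvian tax equals MEC at x*: 9.20 + 0.55×9.6853 = 14.5269.

tax = $14.53 per unit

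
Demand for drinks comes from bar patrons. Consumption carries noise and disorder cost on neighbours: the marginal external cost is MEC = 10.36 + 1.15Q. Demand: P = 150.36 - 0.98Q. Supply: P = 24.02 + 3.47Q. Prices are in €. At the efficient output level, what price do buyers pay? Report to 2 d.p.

P = €130.06

Social marginal benefit = demand − MEC = 140.00 - 2.13Q.
Set SMB = MC: 140.00 - 2.13Q = 24.02 + 3.47Q → Q* = 20.7107.
Consumer price on the demand curve at Q*: 150.36 − 0.98×20.7107 = 130.0635.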